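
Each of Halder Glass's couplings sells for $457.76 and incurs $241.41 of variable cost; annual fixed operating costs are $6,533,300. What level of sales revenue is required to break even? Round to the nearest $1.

CM per unit = $457.76 − $241.41 = $216.35; CM ratio = $216.35 / $457.76 = 0.4726.
Break-even revenue = fixed costs × price ÷ CM = $6,533,300 × $457.76 ÷ $216.35 = $13,823,358.

$13,823,358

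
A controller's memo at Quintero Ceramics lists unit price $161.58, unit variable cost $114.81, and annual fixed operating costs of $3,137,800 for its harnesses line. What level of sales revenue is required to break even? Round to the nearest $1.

Contribution margin per unit = $161.58 − $114.81 = $46.77, a CM ratio of $46.77 ÷ $161.58 = 0.2895.
Break-even revenue = fixed costs × price ÷ CM = $3,137,800 × $161.58 ÷ $46.77 = $10,840,405.

$10,840,405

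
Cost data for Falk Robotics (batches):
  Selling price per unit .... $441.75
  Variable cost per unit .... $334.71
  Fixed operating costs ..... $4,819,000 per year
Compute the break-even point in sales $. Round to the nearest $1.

Contribution margin per unit = $441.75 − $334.71 = $107.04, a CM ratio of $107.04 ÷ $441.75 = 0.2423.
Break-even sales = FC ÷ CM ratio = $4,819,000 × $441.75 / $107.04 = $19,887,829.

$19,887,829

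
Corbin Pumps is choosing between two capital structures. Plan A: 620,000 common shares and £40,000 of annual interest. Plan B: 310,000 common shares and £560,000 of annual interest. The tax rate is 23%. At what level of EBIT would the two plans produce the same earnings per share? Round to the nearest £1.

At indifference, (EBIT − 40,000)(1 − t)/620,000 = (EBIT − 560,000)(1 − t)/310,000.
The (1 − t) factor cancels: (EBIT − 40,000) × 310,000 = (EBIT − 560,000) × 620,000.
Solving, EBIT = (560,000·620,000 − 40,000·310,000) / (620,000 − 310,000) = 334,800,000,000 / 310,000 = 1,080,000.00.

£1,080,000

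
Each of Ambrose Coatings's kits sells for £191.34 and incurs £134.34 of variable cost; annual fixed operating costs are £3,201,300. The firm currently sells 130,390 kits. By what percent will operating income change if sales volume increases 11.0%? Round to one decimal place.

+19.3%

Contribution at this volume is 130,390 × £57.00 = £7,432,230.00.
EBIT = £7,432,230.00 − £3,201,300 = £4,230,930.00.
DOL = contribution ÷ EBIT = £7,432,230.00 ÷ £4,230,930.00 = 1.7566.
So EBIT moves 1.7566 × (+11.0%) = +19.3%.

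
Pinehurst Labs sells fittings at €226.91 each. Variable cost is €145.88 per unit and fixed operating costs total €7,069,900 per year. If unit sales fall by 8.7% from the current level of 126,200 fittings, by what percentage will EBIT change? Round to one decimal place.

Contribution at this volume is 126,200 × €81.03 = €10,225,986.00.
Operating income = contribution − fixed costs = €10,225,986.00 − €7,069,900 = €3,156,086.00.
So DOL = total CM / EBIT = €10,225,986.00 / €3,156,086.00 = 3.2401.
So EBIT moves 3.2401 × (-8.7%) = -28.2%.

-28.2%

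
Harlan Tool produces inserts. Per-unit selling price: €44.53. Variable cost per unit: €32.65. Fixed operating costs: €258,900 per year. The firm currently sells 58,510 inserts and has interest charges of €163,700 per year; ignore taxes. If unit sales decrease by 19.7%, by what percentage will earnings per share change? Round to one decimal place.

Total contribution margin = 58,510 × €11.88 = €695,098.80.
Subtracting fixed costs: EBIT = €695,098.80 − €258,900 = €436,198.80.
Interest = €163,700.00, so EBIT − I = €272,498.80.
Degree of combined leverage = contribution ÷ (EBIT − I) = €695,098.80 ÷ €272,498.80 = 2.5508.
EPS therefore changes by 2.5508 × (-19.7%) = -50.3%.

-50.3%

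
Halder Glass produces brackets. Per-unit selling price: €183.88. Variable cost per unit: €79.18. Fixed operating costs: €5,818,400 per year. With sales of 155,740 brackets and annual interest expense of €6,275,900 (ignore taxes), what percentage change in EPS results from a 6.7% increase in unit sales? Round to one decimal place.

+25.9%

Contribution at this volume is 155,740 × €104.70 = €16,305,978.00.
Subtracting fixed costs: EBIT = €16,305,978.00 − €5,818,400 = €10,487,578.00.
Interest = €6,275,900.00, so EBIT − I = €4,211,678.00.
Degree of combined leverage = contribution ÷ (EBIT − I) = €16,305,978.00 ÷ €4,211,678.00 = 3.8716.
EPS therefore changes by 3.8716 × (+6.7%) = +25.9%.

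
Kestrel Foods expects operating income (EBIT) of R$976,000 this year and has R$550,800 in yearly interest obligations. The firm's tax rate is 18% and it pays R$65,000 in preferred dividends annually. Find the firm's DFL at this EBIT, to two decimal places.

Annual interest charges come to R$550,800.00.
Pre-tax preferred-dividend burden = R$65,000 ÷ (1 − 0.18) = R$79,268.29.
DFL = EBIT ÷ [EBIT − I − D_p/(1−t)] = R$976,000 ÷ [R$976,000 − R$550,800.00 − R$79,268.29] = R$976,000 ÷ R$345,931.71 = 2.8214.

2.82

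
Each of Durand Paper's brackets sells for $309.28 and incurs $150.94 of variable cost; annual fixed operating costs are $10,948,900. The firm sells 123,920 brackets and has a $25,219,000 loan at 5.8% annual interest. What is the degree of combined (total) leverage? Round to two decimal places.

2.72

Contribution at this volume is 123,920 × $158.34 = $19,621,492.80.
EBIT = $19,621,492.80 − $10,948,900 = $8,672,592.80. Interest = $1,462,702.00, so EBIT − I = $7,209,890.80.
DCL = contribution ÷ (EBIT − I) = $19,621,492.80 ÷ $7,209,890.80 = 2.7215.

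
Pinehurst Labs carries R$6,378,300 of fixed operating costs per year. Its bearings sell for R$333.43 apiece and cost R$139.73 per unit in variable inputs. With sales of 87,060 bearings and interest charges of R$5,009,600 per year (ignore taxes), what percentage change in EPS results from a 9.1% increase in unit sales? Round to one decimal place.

+28.0%

Total contribution margin = 87,060 × R$193.70 = R$16,863,522.00.
Subtracting fixed costs: EBIT = R$16,863,522.00 − R$6,378,300 = R$10,485,222.00.
After interest of R$5,009,600.00, pre-tax earnings = R$5,475,622.00.
Degree of combined leverage = contribution ÷ (EBIT − I) = R$16,863,522.00 ÷ R$5,475,622.00 = 3.0797.
EPS therefore changes by 3.0797 × (+9.1%) = +28.0%.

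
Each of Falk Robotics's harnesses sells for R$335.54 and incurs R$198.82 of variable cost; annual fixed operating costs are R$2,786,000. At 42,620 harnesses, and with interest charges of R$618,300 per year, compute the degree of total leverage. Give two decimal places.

2.41

Total contribution margin = 42,620 × R$136.72 = R$5,827,006.40.
Subtracting fixed costs: EBIT = R$5,827,006.40 − R$2,786,000 = R$3,041,006.40. Interest = R$618,300.00, so EBIT − I = R$2,422,706.40.
DCL = contribution ÷ (EBIT − I) = R$5,827,006.40 ÷ R$2,422,706.40 = 2.4052.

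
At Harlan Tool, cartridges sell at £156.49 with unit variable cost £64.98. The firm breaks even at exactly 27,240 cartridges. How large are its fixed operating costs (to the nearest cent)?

£2,492,732.40

Unit CM = price − variable cost = £156.49 − £64.98 = £91.51.
Fixed costs = break-even units × CM = 27,240 × £91.51 = £2,492,732.40.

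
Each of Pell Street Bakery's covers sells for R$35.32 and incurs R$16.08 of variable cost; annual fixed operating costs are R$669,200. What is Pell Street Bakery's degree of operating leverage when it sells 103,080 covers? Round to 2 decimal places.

Contribution at this volume is 103,080 × R$19.24 = R$1,983,259.20.
Subtracting fixed costs: EBIT = R$1,983,259.20 − R$669,200 = R$1,314,059.20.
Degree of operating leverage = R$1,983,259.20 / R$1,314,059.20 = 1.5093.

1.51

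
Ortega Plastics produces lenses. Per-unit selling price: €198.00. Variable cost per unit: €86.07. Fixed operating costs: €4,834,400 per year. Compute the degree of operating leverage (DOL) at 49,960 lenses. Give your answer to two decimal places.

At 49,960 units, contribution = 49,960 × €111.93 = €5,592,022.80.
EBIT = €5,592,022.80 − €4,834,400 = €757,622.80.
DOL = contribution ÷ EBIT = €5,592,022.80 ÷ €757,622.80 = 7.3810.

7.38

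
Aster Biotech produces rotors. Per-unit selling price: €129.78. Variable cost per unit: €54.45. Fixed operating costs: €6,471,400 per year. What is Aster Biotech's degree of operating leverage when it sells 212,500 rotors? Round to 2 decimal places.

1.68

Total contribution margin = 212,500 × €75.33 = €16,007,625.00.
Operating income = contribution − fixed costs = €16,007,625.00 − €6,471,400 = €9,536,225.00.
DOL = contribution ÷ EBIT = €16,007,625.00 ÷ €9,536,225.00 = 1.6786.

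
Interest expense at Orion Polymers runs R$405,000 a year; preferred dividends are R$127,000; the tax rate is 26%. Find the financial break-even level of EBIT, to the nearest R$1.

Grossing the preferred dividend up to pre-tax terms: R$127,000 / (1 − 0.26) = R$171,621.62.
Financial break-even EBIT = interest + D_p ÷ (1 − t) = R$405,000 + R$171,621.62 = R$576,621.62.

R$576,622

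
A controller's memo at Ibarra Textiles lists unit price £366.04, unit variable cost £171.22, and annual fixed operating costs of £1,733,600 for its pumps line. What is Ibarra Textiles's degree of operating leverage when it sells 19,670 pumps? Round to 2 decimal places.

1.83

At 19,670 units, contribution = 19,670 × £194.82 = £3,832,109.40.
EBIT = £3,832,109.40 − £1,733,600 = £2,098,509.40.
Degree of operating leverage = £3,832,109.40 / £2,098,509.40 = 1.8261.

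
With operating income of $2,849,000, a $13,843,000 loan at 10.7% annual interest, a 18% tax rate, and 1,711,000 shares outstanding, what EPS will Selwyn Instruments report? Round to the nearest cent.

$0.66

Pre-tax income = $2,849,000 − $1,481,201.00 = $1,367,799.00.
After tax at 18%: net income = $1,367,799.00 × 0.82 = $1,121,595.18.
Per share: $1,121,595.18 / 1,711,000 shares = $0.66.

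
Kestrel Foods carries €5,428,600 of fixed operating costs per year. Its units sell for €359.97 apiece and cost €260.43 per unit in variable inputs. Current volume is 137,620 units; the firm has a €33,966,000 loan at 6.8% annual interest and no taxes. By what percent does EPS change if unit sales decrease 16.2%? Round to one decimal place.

Total contribution margin = 137,620 × €99.54 = €13,698,694.80.
Subtracting fixed costs: EBIT = €13,698,694.80 − €5,428,600 = €8,270,094.80.
After interest of €2,309,688.00, pre-tax earnings = €5,960,406.80.
DCL = total CM / (EBIT − I) = €13,698,694.80 / €5,960,406.80 = 2.2983.
%ΔEPS = DCL × %ΔSales = 2.2983 × -16.2% = -37.2%.

-37.2%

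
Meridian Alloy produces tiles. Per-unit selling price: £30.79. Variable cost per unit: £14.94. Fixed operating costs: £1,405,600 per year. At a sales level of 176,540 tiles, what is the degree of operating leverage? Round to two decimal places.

2.01

Total contribution margin = 176,540 × £15.85 = £2,798,159.00.
EBIT = £2,798,159.00 − £1,405,600 = £1,392,559.00.
DOL = contribution ÷ EBIT = £2,798,159.00 ÷ £1,392,559.00 = 2.0094.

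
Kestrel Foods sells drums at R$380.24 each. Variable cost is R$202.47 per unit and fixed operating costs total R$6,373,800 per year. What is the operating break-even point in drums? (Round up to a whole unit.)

Contribution margin per unit = R$380.24 − R$202.47 = R$177.77.
Break-even Q = R$6,373,800 / R$177.77 = 35,854.19 → 35,855 drums.

35,855 drums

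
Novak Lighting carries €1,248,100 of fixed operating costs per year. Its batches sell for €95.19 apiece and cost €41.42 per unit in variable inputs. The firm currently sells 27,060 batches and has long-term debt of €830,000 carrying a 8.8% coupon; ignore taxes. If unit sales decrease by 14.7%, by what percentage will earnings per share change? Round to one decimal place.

Total contribution margin = 27,060 × €53.77 = €1,455,016.20.
Operating income = contribution − fixed costs = €1,455,016.20 − €1,248,100 = €206,916.20.
Interest = €73,040.00, so EBIT − I = €133,876.20.
Degree of combined leverage = contribution ÷ (EBIT − I) = €1,455,016.20 ÷ €133,876.20 = 10.8684.
EPS therefore changes by 10.8684 × (-14.7%) = -159.8%.

-159.8%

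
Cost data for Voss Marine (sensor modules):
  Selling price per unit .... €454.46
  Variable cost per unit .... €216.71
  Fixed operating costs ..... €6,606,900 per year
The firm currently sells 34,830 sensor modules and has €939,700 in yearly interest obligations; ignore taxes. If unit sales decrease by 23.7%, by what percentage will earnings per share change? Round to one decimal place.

-267.3%

Total contribution margin = 34,830 × €237.75 = €8,280,832.50.
Operating income = contribution − fixed costs = €8,280,832.50 − €6,606,900 = €1,673,932.50.
After interest of €939,700.00, pre-tax earnings = €734,232.50.
Degree of combined leverage = contribution ÷ (EBIT − I) = €8,280,832.50 ÷ €734,232.50 = 11.2782.
%ΔEPS = DCL × %ΔSales = 11.2782 × -23.7% = -267.3%.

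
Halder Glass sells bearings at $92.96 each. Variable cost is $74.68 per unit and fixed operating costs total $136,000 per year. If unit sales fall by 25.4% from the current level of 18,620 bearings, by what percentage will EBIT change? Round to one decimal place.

-42.3%

At 18,620 units, contribution = 18,620 × $18.28 = $340,373.60.
EBIT = $340,373.60 − $136,000 = $204,373.60.
Degree of operating leverage = $340,373.60 / $204,373.60 = 1.6654.
So EBIT moves 1.6654 × (-25.4%) = -42.3%.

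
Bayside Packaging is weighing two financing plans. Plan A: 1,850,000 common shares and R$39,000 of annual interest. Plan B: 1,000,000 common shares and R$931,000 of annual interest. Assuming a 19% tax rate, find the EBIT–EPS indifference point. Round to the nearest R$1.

At indifference, (EBIT − 39,000)(1 − t)/1,850,000 = (EBIT − 931,000)(1 − t)/1,000,000.
The (1 − t) factor cancels: (EBIT − 39,000) × 1,000,000 = (EBIT − 931,000) × 1,850,000.
Solving, EBIT = (931,000·1,850,000 − 39,000·1,000,000) / (1,850,000 − 1,000,000) = 1,683,350,000,000 / 850,000 = 1,980,411.76.

R$1,980,412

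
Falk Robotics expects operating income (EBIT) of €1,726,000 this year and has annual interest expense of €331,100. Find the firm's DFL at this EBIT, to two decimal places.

Annual interest charges come to €331,100.00.
DFL = EBIT ÷ (EBIT − I) = €1,726,000 ÷ (€1,726,000 − €331,100.00) = €1,726,000 ÷ €1,394,900.00 = 1.2374.

1.24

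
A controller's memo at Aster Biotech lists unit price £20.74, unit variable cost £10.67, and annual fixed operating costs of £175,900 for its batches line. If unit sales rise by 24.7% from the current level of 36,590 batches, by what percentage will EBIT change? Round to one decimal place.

Contribution at this volume is 36,590 × £10.07 = £368,461.30.
Operating income = contribution − fixed costs = £368,461.30 − £175,900 = £192,561.30.
Degree of operating leverage = £368,461.30 / £192,561.30 = 1.9135.
So EBIT moves 1.9135 × (+24.7%) = +47.3%.

+47.3%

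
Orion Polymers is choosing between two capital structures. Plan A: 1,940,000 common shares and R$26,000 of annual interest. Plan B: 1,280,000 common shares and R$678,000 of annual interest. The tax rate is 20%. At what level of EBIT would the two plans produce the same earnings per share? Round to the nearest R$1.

R$1,942,485

At indifference, (EBIT − 26,000)(1 − t)/1,940,000 = (EBIT − 678,000)(1 − t)/1,280,000.
The (1 − t) factor cancels: (EBIT − 26,000) × 1,280,000 = (EBIT − 678,000) × 1,940,000.
Solving, EBIT = (678,000·1,940,000 − 26,000·1,280,000) / (1,940,000 − 1,280,000) = 1,282,040,000,000 / 660,000 = 1,942,484.85.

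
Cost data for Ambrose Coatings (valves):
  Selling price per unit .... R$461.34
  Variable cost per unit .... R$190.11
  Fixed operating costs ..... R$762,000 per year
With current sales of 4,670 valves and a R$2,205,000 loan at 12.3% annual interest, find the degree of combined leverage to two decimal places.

5.43

Total contribution margin = 4,670 × R$271.23 = R$1,266,644.10.
Subtracting fixed costs: EBIT = R$1,266,644.10 − R$762,000 = R$504,644.10. Interest = R$271,215.00, so EBIT − I = R$233,429.10.
Degree of total leverage = total CM / (EBIT − interest) = R$1,266,644.10 / R$233,429.10 = 5.4262.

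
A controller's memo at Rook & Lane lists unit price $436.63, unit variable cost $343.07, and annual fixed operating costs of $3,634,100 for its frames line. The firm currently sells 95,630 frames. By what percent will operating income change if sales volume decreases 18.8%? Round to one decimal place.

-31.7%

Contribution at this volume is 95,630 × $93.56 = $8,947,142.80.
EBIT = $8,947,142.80 − $3,634,100 = $5,313,042.80.
So DOL = total CM / EBIT = $8,947,142.80 / $5,313,042.80 = 1.6840.
Operating income changes by 1.6840 × -18.8% = -31.7%.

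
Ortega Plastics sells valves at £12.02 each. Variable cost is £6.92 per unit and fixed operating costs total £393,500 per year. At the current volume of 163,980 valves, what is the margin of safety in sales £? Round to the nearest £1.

Unit CM = price − variable cost = £12.02 − £6.92 = £5.10. Break-even units = £393,500 ÷ £5.10 = 77,156.86; break-even revenue = 77,156.86 × £12.02 = £927,425.49.
Current sales = 163,980 × £12.02 = £1,971,039.60.
Margin of safety = £1,971,039.60 − £927,425.49 = £1,043,614.

£1,043,614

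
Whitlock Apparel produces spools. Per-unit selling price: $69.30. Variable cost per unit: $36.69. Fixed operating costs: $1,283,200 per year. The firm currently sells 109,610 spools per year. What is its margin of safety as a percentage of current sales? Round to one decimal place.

64.1%

Unit CM = price − variable cost = $69.30 − $36.69 = $32.61. Break-even units = $1,283,200 ÷ $32.61 = 39,349.89; break-even revenue = 39,349.89 × $69.30 = $2,726,947.56.
Current sales = 109,610 × $69.30 = $7,595,973.00.
Margin of safety = ($7,595,973.00 − $2,726,947.56) ÷ $7,595,973.00 = 64.1%.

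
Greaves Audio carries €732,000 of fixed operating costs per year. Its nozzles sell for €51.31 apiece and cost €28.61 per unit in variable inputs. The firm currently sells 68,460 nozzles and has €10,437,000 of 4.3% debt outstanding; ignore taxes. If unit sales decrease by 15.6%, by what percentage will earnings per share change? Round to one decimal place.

-65.0%

Total contribution margin = 68,460 × €22.70 = €1,554,042.00.
Subtracting fixed costs: EBIT = €1,554,042.00 − €732,000 = €822,042.00.
After interest of €448,791.00, pre-tax earnings = €373,251.00.
Degree of combined leverage = contribution ÷ (EBIT − I) = €1,554,042.00 ÷ €373,251.00 = 4.1635.
%ΔEPS = DCL × %ΔSales = 4.1635 × -15.6% = -65.0%.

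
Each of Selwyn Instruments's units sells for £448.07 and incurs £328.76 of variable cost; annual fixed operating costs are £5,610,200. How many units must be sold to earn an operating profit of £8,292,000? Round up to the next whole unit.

Unit CM = price − variable cost = £448.07 − £328.76 = £119.31.
Required volume = (fixed costs + target profit) ÷ CM = (£5,610,200 + £8,292,000) ÷ £119.31 = 116,521.67, so 116,522 units.

116,522 units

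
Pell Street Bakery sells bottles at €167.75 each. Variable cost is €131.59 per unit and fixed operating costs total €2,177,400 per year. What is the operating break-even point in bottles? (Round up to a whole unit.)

60,216 bottles

Each unit contributes €167.75 − €131.59 = €36.16.
Units to break even: €2,177,400 ÷ €36.16 = 60,215.71, rounded up to 60,216.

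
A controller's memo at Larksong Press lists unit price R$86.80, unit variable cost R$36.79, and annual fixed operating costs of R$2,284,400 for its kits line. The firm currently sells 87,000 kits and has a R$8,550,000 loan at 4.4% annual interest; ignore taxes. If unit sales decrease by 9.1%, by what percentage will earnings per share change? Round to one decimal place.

-23.4%

Total contribution margin = 87,000 × R$50.01 = R$4,350,870.00.
Subtracting fixed costs: EBIT = R$4,350,870.00 − R$2,284,400 = R$2,066,470.00.
Interest = R$376,200.00, so EBIT − I = R$1,690,270.00.
Degree of combined leverage = contribution ÷ (EBIT − I) = R$4,350,870.00 ÷ R$1,690,270.00 = 2.5741.
EPS therefore changes by 2.5741 × (-9.1%) = -23.4%.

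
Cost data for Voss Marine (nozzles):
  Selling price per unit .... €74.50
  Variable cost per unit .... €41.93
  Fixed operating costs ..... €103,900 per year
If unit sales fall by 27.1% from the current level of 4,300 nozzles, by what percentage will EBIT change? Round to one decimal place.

-105.0%

Contribution at this volume is 4,300 × €32.57 = €140,051.00.
Subtracting fixed costs: EBIT = €140,051.00 − €103,900 = €36,151.00.
Degree of operating leverage = €140,051.00 / €36,151.00 = 3.8741.
%ΔEBIT = DOL × %ΔSales = 3.8741 × -27.1% = -105.0%.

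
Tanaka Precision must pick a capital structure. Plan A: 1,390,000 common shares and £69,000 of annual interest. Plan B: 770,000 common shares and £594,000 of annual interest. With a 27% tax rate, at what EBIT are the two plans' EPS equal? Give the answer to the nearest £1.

£1,246,016

Set EPS_A = EPS_B: (EBIT − £69,000)(1 − 0.27) ÷ 1,390,000 = (EBIT − £594,000)(1 − 0.27) ÷ 770,000.
Cancelling (1 − t) and cross-multiplying: 770,000·(EBIT − 69,000) = 1,390,000·(EBIT − 594,000).
EBIT × (1,390,000 − 770,000) = 594,000 × 1,390,000 − 69,000 × 770,000 = 772,530,000,000, so EBIT = 772,530,000,000 ÷ 620,000 = 1,246,016.13.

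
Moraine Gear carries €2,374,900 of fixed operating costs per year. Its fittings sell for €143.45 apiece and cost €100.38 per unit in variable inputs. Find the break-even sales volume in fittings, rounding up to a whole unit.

Unit CM = price − variable cost = €143.45 − €100.38 = €43.07.
Break-even volume = fixed costs ÷ CM per unit = €2,374,900 ÷ €43.07 = 55,140.47, so 55,141 fittings.

55,141 fittings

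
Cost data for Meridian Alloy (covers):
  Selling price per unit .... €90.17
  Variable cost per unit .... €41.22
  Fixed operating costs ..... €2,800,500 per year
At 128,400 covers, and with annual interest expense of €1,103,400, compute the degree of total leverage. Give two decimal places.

2.64

At 128,400 units, contribution = 128,400 × €48.95 = €6,285,180.00.
Operating income = contribution − fixed costs = €6,285,180.00 − €2,800,500 = €3,484,680.00. Interest = €1,103,400.00.
DOL = €6,285,180.00 ÷ €3,484,680.00 = 1.8037; DFL = €3,484,680.00 ÷ €2,381,280.00 = 1.4634.
Combined leverage = 1.8037 × 1.4634 = 2.6395.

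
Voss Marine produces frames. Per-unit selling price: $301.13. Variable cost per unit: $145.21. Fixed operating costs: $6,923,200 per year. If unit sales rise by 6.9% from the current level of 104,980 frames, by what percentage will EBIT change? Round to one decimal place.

Contribution at this volume is 104,980 × $155.92 = $16,368,481.60.
Subtracting fixed costs: EBIT = $16,368,481.60 − $6,923,200 = $9,445,281.60.
Degree of operating leverage = $16,368,481.60 / $9,445,281.60 = 1.7330.
%ΔEBIT = DOL × %ΔSales = 1.7330 × +6.9% = +12.0%.

+12.0%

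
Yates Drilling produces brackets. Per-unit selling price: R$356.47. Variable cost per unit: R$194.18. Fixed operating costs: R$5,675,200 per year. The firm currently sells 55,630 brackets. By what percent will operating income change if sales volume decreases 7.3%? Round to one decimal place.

-19.7%

Contribution at this volume is 55,630 × R$162.29 = R$9,028,192.70.
EBIT = R$9,028,192.70 − R$5,675,200 = R$3,352,992.70.
So DOL = total CM / EBIT = R$9,028,192.70 / R$3,352,992.70 = 2.6926.
%ΔEBIT = DOL × %ΔSales = 2.6926 × -7.3% = -19.7%.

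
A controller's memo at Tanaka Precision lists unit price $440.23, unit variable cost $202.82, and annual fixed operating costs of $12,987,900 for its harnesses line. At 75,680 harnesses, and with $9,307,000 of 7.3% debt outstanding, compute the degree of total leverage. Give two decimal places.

4.18

At 75,680 units, contribution = 75,680 × $237.41 = $17,967,188.80.
Subtracting fixed costs: EBIT = $17,967,188.80 − $12,987,900 = $4,979,288.80. Interest = $679,411.00.
DOL = $17,967,188.80 ÷ $4,979,288.80 = 3.6084; DFL = $4,979,288.80 ÷ $4,299,877.80 = 1.1580.
DCL = DOL × DFL = 3.6084 × 1.1580 = 4.1785.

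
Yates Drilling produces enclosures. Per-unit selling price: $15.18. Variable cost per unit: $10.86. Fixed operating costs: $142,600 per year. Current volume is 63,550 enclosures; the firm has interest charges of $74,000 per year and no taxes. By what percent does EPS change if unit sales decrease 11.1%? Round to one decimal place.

At 63,550 units, contribution = 63,550 × $4.32 = $274,536.00.
EBIT = $274,536.00 − $142,600 = $131,936.00.
Interest = $74,000.00, so EBIT − I = $57,936.00.
DCL = total CM / (EBIT − I) = $274,536.00 / $57,936.00 = 4.7386.
EPS therefore changes by 4.7386 × (-11.1%) = -52.6%.

-52.6%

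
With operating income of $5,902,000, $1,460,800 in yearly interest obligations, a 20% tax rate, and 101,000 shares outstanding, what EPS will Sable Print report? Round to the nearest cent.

Interest = $1,460,800.00, so EBT = $5,902,000 − $1,460,800.00 = $4,441,200.00.
After tax at 20%: net income = $4,441,200.00 × 0.80 = $3,552,960.00.
EPS = $3,552,960.00 ÷ 101,000 = $35.18.

$35.18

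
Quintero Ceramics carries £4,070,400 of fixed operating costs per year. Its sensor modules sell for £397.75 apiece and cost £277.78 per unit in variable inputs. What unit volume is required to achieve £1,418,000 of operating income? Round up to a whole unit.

Each unit contributes £397.75 − £277.78 = £119.97.
Units = (FC + target) / CM = (£4,070,400 + £1,418,000) / £119.97 = 45,748.10, so 45,749 sensor modules.

45,749 sensor modules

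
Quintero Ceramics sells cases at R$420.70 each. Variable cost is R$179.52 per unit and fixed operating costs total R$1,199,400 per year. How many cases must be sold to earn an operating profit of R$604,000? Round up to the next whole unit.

7,478 cases

Unit CM = price − variable cost = R$420.70 − R$179.52 = R$241.18.
Required volume = (fixed costs + target profit) ÷ CM = (R$1,199,400 + R$604,000) ÷ R$241.18 = 7,477.40, so 7,478 cases.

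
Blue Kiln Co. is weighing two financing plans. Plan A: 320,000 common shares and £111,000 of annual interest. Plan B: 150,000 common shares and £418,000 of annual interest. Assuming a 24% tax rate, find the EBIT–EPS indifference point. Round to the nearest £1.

£688,882

At indifference, (EBIT − 111,000)(1 − t)/320,000 = (EBIT − 418,000)(1 − t)/150,000.
Cancelling (1 − t) and cross-multiplying: 150,000·(EBIT − 111,000) = 320,000·(EBIT − 418,000).
EBIT × (320,000 − 150,000) = 418,000 × 320,000 − 111,000 × 150,000 = 117,110,000,000, so EBIT = 117,110,000,000 ÷ 170,000 = 688,882.35.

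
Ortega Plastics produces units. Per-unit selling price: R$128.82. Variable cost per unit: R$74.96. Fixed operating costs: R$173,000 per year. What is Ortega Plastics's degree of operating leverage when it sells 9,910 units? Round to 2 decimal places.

1.48

Total contribution margin = 9,910 × R$53.86 = R$533,752.60.
Subtracting fixed costs: EBIT = R$533,752.60 − R$173,000 = R$360,752.60.
DOL = contribution ÷ EBIT = R$533,752.60 ÷ R$360,752.60 = 1.4796.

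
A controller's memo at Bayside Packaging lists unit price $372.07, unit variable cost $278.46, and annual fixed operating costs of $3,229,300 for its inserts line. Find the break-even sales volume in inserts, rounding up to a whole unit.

Unit CM = price − variable cost = $372.07 − $278.46 = $93.61.
Break-even volume = fixed costs ÷ CM per unit = $3,229,300 ÷ $93.61 = 34,497.38, so 34,498 inserts.

34,498 inserts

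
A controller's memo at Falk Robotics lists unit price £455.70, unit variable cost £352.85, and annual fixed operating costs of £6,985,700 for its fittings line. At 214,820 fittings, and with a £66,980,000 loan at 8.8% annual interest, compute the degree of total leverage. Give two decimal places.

At 214,820 units, contribution = 214,820 × £102.85 = £22,094,237.00.
EBIT = £22,094,237.00 − £6,985,700 = £15,108,537.00. Interest = £5,894,240.00, so EBIT − I = £9,214,297.00.
DCL = contribution ÷ (EBIT − I) = £22,094,237.00 ÷ £9,214,297.00 = 2.3978.

2.40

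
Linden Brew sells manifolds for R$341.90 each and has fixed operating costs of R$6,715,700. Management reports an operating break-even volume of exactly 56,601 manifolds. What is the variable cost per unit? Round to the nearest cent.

Contribution per unit must be FC / Q = R$6,715,700 / 56,601 = R$118.6498.
Variable cost per unit = R$341.90 − R$118.6498 = R$223.25.

R$223.25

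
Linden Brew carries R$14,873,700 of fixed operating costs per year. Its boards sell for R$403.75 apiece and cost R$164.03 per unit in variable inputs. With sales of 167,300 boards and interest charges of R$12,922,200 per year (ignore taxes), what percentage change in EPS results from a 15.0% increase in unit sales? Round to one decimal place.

+48.9%

Total contribution margin = 167,300 × R$239.72 = R$40,105,156.00.
Operating income = contribution − fixed costs = R$40,105,156.00 − R$14,873,700 = R$25,231,456.00.
After interest of R$12,922,200.00, pre-tax earnings = R$12,309,256.00.
DCL = total CM / (EBIT − I) = R$40,105,156.00 / R$12,309,256.00 = 3.2581.
EPS therefore changes by 3.2581 × (+15.0%) = +48.9%.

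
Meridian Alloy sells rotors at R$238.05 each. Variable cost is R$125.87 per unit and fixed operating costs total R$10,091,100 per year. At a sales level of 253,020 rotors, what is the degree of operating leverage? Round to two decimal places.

1.55

At 253,020 units, contribution = 253,020 × R$112.18 = R$28,383,783.60.
EBIT = R$28,383,783.60 − R$10,091,100 = R$18,292,683.60.
Degree of operating leverage = R$28,383,783.60 / R$18,292,683.60 = 1.5516.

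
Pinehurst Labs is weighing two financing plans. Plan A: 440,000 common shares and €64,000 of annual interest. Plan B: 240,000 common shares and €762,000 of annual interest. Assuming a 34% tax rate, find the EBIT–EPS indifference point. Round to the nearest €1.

At indifference, (EBIT − 64,000)(1 − t)/440,000 = (EBIT − 762,000)(1 − t)/240,000.
Cancelling (1 − t) and cross-multiplying: 240,000·(EBIT − 64,000) = 440,000·(EBIT − 762,000).
EBIT × (440,000 − 240,000) = 762,000 × 440,000 − 64,000 × 240,000 = 319,920,000,000, so EBIT = 319,920,000,000 ÷ 200,000 = 1,599,600.00.

€1,599,600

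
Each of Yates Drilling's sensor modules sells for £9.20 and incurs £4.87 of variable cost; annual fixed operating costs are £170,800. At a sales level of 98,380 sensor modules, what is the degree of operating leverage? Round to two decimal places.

Contribution at this volume is 98,380 × £4.33 = £425,985.40.
Subtracting fixed costs: EBIT = £425,985.40 − £170,800 = £255,185.40.
Degree of operating leverage = £425,985.40 / £255,185.40 = 1.6693.

1.67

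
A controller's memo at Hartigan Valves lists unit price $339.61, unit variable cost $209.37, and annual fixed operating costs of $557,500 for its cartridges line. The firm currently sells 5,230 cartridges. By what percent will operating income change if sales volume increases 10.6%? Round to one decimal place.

+58.4%

Contribution at this volume is 5,230 × $130.24 = $681,155.20.
Subtracting fixed costs: EBIT = $681,155.20 − $557,500 = $123,655.20.
DOL = contribution ÷ EBIT = $681,155.20 ÷ $123,655.20 = 5.5085.
Operating income changes by 5.5085 × +10.6% = +58.4%.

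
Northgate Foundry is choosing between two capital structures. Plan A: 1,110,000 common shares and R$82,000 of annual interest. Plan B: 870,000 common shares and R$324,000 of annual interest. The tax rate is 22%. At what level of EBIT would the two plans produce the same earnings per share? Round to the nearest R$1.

Set EPS_A = EPS_B: (EBIT − R$82,000)(1 − 0.22) ÷ 1,110,000 = (EBIT − R$324,000)(1 − 0.22) ÷ 870,000.
The (1 − t) factor cancels: (EBIT − 82,000) × 870,000 = (EBIT − 324,000) × 1,110,000.
EBIT × (1,110,000 − 870,000) = 324,000 × 1,110,000 − 82,000 × 870,000 = 288,300,000,000, so EBIT = 288,300,000,000 ÷ 240,000 = 1,201,250.00.

R$1,201,250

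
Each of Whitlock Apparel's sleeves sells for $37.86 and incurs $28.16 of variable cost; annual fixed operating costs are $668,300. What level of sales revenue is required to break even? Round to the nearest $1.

Contribution margin per unit = $37.86 − $28.16 = $9.70, a CM ratio of $9.70 ÷ $37.86 = 0.2562.
Break-even sales = FC ÷ CM ratio = $668,300 × $37.86 / $9.70 = $2,608,437.

$2,608,437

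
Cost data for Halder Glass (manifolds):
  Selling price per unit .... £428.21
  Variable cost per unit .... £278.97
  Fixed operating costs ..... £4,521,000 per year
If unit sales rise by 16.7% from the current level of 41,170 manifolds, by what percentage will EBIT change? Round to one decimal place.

+63.2%

Contribution at this volume is 41,170 × £149.24 = £6,144,210.80.
Subtracting fixed costs: EBIT = £6,144,210.80 − £4,521,000 = £1,623,210.80.
So DOL = total CM / EBIT = £6,144,210.80 / £1,623,210.80 = 3.7852.
So EBIT moves 3.7852 × (+16.7%) = +63.2%.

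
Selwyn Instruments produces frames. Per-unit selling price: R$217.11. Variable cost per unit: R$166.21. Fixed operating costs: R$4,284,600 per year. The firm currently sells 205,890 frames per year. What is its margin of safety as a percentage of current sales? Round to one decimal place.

59.1%

Contribution margin per unit = R$217.11 − R$166.21 = R$50.90. Break-even units = R$4,284,600 ÷ R$50.90 = 84,176.82; break-even revenue = 84,176.82 × R$217.11 = R$18,275,628.80.
Current sales = 205,890 × R$217.11 = R$44,700,777.90.
Margin of safety = (R$44,700,777.90 − R$18,275,628.80) ÷ R$44,700,777.90 = 59.1%.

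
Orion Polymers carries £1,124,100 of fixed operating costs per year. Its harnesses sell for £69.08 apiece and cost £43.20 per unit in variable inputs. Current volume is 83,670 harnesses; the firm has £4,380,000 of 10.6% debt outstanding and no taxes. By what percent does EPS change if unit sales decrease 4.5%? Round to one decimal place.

At 83,670 units, contribution = 83,670 × £25.88 = £2,165,379.60.
Subtracting fixed costs: EBIT = £2,165,379.60 − £1,124,100 = £1,041,279.60.
After interest of £464,280.00, pre-tax earnings = £576,999.60.
Degree of combined leverage = contribution ÷ (EBIT − I) = £2,165,379.60 ÷ £576,999.60 = 3.7528.
EPS therefore changes by 3.7528 × (-4.5%) = -16.9%.

-16.9%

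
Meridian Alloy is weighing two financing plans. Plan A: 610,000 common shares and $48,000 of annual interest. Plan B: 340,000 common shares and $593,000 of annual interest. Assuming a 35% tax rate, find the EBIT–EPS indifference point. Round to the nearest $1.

$1,279,296

Set EPS_A = EPS_B: (EBIT − $48,000)(1 − 0.35) ÷ 610,000 = (EBIT − $593,000)(1 − 0.35) ÷ 340,000.
The (1 − t) factor cancels: (EBIT − 48,000) × 340,000 = (EBIT − 593,000) × 610,000.
EBIT × (610,000 − 340,000) = 593,000 × 610,000 − 48,000 × 340,000 = 345,410,000,000, so EBIT = 345,410,000,000 ÷ 270,000 = 1,279,296.30.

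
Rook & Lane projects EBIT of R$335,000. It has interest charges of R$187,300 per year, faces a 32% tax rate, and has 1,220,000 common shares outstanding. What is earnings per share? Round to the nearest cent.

Pre-tax income = R$335,000 − R$187,300.00 = R$147,700.00.
Net income = R$147,700.00 × (1 − 0.32) = R$100,436.00.
Per share: R$100,436.00 / 1,220,000 shares = R$0.08.

R$0.08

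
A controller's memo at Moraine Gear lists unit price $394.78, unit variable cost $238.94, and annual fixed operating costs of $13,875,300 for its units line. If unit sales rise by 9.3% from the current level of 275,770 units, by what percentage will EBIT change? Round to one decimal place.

+13.7%

At 275,770 units, contribution = 275,770 × $155.84 = $42,975,996.80.
Operating income = contribution − fixed costs = $42,975,996.80 − $13,875,300 = $29,100,696.80.
DOL = contribution ÷ EBIT = $42,975,996.80 ÷ $29,100,696.80 = 1.4768.
%ΔEBIT = DOL × %ΔSales = 1.4768 × +9.3% = +13.7%.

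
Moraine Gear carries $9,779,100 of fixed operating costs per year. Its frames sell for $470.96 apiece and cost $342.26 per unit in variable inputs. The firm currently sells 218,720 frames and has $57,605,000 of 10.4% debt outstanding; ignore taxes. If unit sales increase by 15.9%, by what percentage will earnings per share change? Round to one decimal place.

+36.2%

At 218,720 units, contribution = 218,720 × $128.70 = $28,149,264.00.
Subtracting fixed costs: EBIT = $28,149,264.00 − $9,779,100 = $18,370,164.00.
After interest of $5,990,920.00, pre-tax earnings = $12,379,244.00.
Degree of combined leverage = contribution ÷ (EBIT − I) = $28,149,264.00 ÷ $12,379,244.00 = 2.2739.
EPS therefore changes by 2.2739 × (+15.9%) = +36.2%.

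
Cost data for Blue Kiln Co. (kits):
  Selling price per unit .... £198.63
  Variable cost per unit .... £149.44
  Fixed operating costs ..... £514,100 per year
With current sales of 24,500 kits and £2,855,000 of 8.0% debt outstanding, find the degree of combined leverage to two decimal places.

2.60

Total contribution margin = 24,500 × £49.19 = £1,205,155.00.
Operating income = contribution − fixed costs = £1,205,155.00 − £514,100 = £691,055.00. Interest = £228,400.00.
DOL = £1,205,155.00 ÷ £691,055.00 = 1.7439; DFL = £691,055.00 ÷ £462,655.00 = 1.4937.
DCL = DOL × DFL = 1.7439 × 1.4937 = 2.6049.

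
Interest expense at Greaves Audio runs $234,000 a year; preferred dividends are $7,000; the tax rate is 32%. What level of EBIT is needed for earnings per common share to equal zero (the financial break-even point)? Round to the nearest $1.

$244,294

Grossing the preferred dividend up to pre-tax terms: $7,000 / (1 − 0.32) = $10,294.12.
EPS = 0 when EBIT covers interest plus the pre-tax preferred burden: $234,000 + $10,294.12 = $244,294.12.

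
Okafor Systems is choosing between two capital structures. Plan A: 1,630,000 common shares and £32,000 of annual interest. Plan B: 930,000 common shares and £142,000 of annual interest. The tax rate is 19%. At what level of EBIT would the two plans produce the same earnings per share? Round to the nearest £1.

Set EPS_A = EPS_B: (EBIT − £32,000)(1 − 0.19) ÷ 1,630,000 = (EBIT − £142,000)(1 − 0.19) ÷ 930,000.
The (1 − t) factor cancels: (EBIT − 32,000) × 930,000 = (EBIT − 142,000) × 1,630,000.
EBIT × (1,630,000 − 930,000) = 142,000 × 1,630,000 − 32,000 × 930,000 = 201,700,000,000, so EBIT = 201,700,000,000 ÷ 700,000 = 288,142.86.

£288,143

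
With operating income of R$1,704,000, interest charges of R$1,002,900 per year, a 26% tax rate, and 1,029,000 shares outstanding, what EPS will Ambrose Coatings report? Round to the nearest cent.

Pre-tax income = R$1,704,000 − R$1,002,900.00 = R$701,100.00.
Net income = R$701,100.00 × (1 − 0.26) = R$518,814.00.
Per share: R$518,814.00 / 1,029,000 shares = R$0.50.

R$0.50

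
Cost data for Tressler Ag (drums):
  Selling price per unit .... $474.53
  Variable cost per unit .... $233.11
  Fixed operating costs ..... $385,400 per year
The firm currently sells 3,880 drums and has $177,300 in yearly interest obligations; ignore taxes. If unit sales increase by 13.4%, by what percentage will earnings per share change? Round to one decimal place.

+33.6%

Total contribution margin = 3,880 × $241.42 = $936,709.60.
EBIT = $936,709.60 − $385,400 = $551,309.60.
After interest of $177,300.00, pre-tax earnings = $374,009.60.
Degree of combined leverage = contribution ÷ (EBIT − I) = $936,709.60 ÷ $374,009.60 = 2.5045.
EPS therefore changes by 2.5045 × (+13.4%) = +33.6%.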